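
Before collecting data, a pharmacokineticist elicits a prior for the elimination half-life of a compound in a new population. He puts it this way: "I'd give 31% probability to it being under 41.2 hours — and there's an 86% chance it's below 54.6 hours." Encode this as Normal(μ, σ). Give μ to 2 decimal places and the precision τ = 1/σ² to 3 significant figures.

μ = 45.42, τ = 0.0138

The p-quantile of Normal(μ,σ) is μ + z_p·σ, with z_{0.31} = -0.4959 and z_{0.86} = 1.08.
Eliminate σ: μ = (z₂·x₁ − z₁·x₂)/(z₂ − z₁) = (1.08·41.2 − (-0.4959)·54.6)/1.576 = 45.42.
Then σ = (x₂ − x₁)/(z₂ − z₁) = (54.6 − 41.2)/1.576 = 8.50.
Precision τ = 1/σ² = 1/8.502² = 0.0138.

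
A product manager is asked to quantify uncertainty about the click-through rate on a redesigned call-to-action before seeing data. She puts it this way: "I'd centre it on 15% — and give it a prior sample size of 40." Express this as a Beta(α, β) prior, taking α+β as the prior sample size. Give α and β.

α = 6, β = 34

Under the effective-sample-size interpretation, Beta(α, β) has prior mean α/(α+β) and prior sample size α+β.
So α+β = 40 and α/(α+β) = 0.15, giving α = 0.15·40 = 6 and β = 40 − 6 = 34.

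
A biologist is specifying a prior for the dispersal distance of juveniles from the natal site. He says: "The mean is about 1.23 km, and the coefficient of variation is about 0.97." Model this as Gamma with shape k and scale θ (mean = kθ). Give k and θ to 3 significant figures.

For Gamma(k, scale θ): mean = kθ, variance = kθ², so CV = 1/√k.
CV = 0.97, hence k = 1/CV² = 1.06.
Then θ = mean/k = 1.23/1.06 = 1.16.

k ≈ 1.06, θ ≈ 1.16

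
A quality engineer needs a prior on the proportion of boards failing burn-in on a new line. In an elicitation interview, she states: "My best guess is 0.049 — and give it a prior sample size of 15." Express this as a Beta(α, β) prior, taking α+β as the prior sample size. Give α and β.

Under the effective-sample-size interpretation, Beta(α, β) has prior mean α/(α+β) and prior sample size α+β.
So α+β = 15 and α/(α+β) = 0.049, giving α = 0.049·15 = 0.735 and β = 15 − 0.735 = 14.265.

α = 0.735, β = 14.265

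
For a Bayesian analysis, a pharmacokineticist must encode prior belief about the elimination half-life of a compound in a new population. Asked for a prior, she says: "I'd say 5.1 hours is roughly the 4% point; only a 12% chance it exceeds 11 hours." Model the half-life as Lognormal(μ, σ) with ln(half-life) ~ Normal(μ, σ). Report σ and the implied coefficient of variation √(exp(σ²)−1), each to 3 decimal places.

σ ≈ 0.263, CV ≈ 0.267

If T ~ Lognormal(μ,σ) then ln T ~ Normal(μ,σ), so the p-quantile of ln T is μ + z_p·σ.
ln(5.1) = 1.629 and ln(11) = 2.398; z_{0.04} = -1.751, z_{0.88} = 1.175.
σ = (2.398 − 1.629)/(1.175 − (-1.751)) = 0.263.
μ = 1.629 − (-1.751)·0.263 = 2.089.
CV = √(exp(σ²)−1) = √(exp(0.0690)−1) = 0.267.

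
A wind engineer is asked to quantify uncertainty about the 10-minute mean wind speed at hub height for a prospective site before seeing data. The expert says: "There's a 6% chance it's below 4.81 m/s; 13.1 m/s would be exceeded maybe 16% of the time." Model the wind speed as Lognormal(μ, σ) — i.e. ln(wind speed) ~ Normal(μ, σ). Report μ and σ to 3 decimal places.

If T ~ Lognormal(μ,σ) then ln T ~ Normal(μ,σ), so the p-quantile of ln T is μ + z_p·σ.
ln(4.81) = 1.571 and ln(13.1) = 2.573; z_{0.06} = -1.555, z_{0.84} = 0.9945.
σ = (2.573 − 1.571)/(0.9945 − (-1.555)) = 0.393.
μ = 1.571 − (-1.555)·0.393 = 2.182.

μ ≈ 2.182, σ ≈ 0.393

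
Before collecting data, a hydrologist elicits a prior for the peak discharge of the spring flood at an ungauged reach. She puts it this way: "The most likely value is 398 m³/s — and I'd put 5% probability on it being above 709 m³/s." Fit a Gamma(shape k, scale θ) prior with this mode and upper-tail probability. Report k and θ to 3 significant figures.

Gamma(k,θ) with k>1 has mode (k−1)θ, so θ = 398/(k−1).
Need P(X < 709) = 0.95 with θ tied to k this way. Start at k = 2, θ = 398: P(X<709) ≈ 0.532.
Too low — raise k to concentrate. Iterating converges to k ≈ 9.36.
Then θ = 398/(9.36−1) ≈ 47.6.

k ≈ 9.36, θ ≈ 47.6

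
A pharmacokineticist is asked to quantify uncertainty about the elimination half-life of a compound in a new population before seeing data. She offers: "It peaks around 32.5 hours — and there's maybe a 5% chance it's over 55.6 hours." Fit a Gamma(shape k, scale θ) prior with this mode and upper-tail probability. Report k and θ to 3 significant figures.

Gamma(k,θ) with k>1 has mode (k−1)θ, so θ = 32.5/(k−1).
Need P(X < 55.6) = 0.95 with θ tied to k this way. Start at k = 2, θ = 32.5: P(X<55.6) ≈ 0.510.
Too low — raise k to concentrate. Iterating converges to k ≈ 10.7.
Then θ = 32.5/(10.7−1) ≈ 3.36.

k ≈ 10.7, θ ≈ 3.36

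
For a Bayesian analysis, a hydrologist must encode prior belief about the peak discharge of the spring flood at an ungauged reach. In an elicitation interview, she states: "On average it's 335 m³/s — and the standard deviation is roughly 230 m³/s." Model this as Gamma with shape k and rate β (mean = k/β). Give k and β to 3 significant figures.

k ≈ 2.12, β ≈ 0.00633

For Gamma(k, rate β): mean = k/β, variance = k/β², so CV = 1/√k.
CV = SD/mean = 230/335 = 0.6866, hence k = 1/CV² = 2.12.
Then β = k/mean = 2.12/335 = 0.00633.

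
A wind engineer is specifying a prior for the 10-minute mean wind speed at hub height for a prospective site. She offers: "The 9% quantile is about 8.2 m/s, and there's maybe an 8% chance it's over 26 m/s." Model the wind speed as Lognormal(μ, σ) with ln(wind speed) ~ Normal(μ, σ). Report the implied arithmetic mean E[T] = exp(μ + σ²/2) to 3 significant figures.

If T ~ Lognormal(μ,σ) then ln T ~ Normal(μ,σ), so the p-quantile of ln T is μ + z_p·σ.
ln(8.2) = 2.104 and ln(26) = 3.258; z_{0.09} = -1.341, z_{0.92} = 1.405.
σ = (3.258 − 2.104)/(1.405 − (-1.341)) = 0.420.
μ = 2.104 − (-1.341)·0.420 = 2.668.
E[T] = exp(μ + σ²/2) = exp(2.668 + 0.0883) = 15.7 m/s.

E[T] ≈ 15.7 m/s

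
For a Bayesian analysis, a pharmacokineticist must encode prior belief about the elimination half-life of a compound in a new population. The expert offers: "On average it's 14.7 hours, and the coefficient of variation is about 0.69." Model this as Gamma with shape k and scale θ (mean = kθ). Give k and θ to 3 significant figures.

k ≈ 2.1, θ ≈ 7

For Gamma(k, scale θ): mean = kθ, variance = kθ², so CV = 1/√k.
CV = 0.69, hence k = 1/CV² = 2.1.
Then θ = mean/k = 14.7/2.1 = 7.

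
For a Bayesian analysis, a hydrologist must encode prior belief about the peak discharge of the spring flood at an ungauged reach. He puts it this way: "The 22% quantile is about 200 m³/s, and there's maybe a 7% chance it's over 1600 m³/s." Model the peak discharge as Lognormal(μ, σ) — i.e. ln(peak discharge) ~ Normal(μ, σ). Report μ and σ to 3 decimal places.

μ ≈ 6.013, σ ≈ 0.925

If T ~ Lognormal(μ,σ) then ln T ~ Normal(μ,σ), so the p-quantile of ln T is μ + z_p·σ.
ln(200) = 5.298 and ln(1600) = 7.378; z_{0.22} = -0.7722, z_{0.93} = 1.476.
σ = (7.378 − 5.298)/(1.476 − (-0.7722)) = 0.925.
μ = 5.298 − (-0.7722)·0.925 = 6.013.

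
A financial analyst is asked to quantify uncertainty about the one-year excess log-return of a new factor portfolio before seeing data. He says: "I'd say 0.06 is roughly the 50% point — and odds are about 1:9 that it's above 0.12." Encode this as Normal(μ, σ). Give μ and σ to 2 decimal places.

μ = 0.06, σ = 0.05

The p-quantile of Normal(μ,σ) is μ + z_p·σ, with z_{0.5} = 0 and z_{0.9} = 1.282.
Eliminate σ: μ = (z₂·x₁ − z₁·x₂)/(z₂ − z₁) = (1.282·0.06 − (0)·0.12)/1.282 = 0.06.
Then σ = (x₂ − x₁)/(z₂ − z₁) = (0.12 − 0.06)/1.282 = 0.05.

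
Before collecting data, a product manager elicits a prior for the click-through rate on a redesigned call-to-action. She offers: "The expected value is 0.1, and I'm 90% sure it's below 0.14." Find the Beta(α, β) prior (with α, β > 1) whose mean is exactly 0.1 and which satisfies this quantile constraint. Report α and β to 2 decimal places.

α ≈ 9.86, β ≈ 88.73

With mean 0.1 fixed, write α = 0.1s, β = 0.9s where s = α+β.
Need P(θ < 0.14) = 0.9 under Beta(0.1s, 0.9s). Normal approximation: (q−m)/√(m(1−m)/s) ≈ z_{0.9} = 1.28, so s ≈ 0.1·0.9·(1.28)²/(0.14−0.1)² = 92.4.
At s = 92.4: P(θ<0.14) ≈ 0.894. Adjusting to match 0.9 gives s ≈ 98.59.
So α = 0.1·98.59 ≈ 9.86, β = 0.9·98.59 ≈ 88.73.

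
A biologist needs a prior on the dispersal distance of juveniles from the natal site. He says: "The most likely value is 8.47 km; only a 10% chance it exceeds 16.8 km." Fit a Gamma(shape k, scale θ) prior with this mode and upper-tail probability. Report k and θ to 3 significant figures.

Gamma(k,θ) with k>1 has mode (k−1)θ, so θ = 8.47/(k−1).
Need P(X < 16.8) = 0.9 with θ tied to k this way. Start at k = 2, θ = 8.47: P(X<16.8) ≈ 0.590.
Too low — raise k to concentrate. Iterating converges to k ≈ 5.09.
Then θ = 8.47/(5.09−1) ≈ 2.07.

k ≈ 5.09, θ ≈ 2.07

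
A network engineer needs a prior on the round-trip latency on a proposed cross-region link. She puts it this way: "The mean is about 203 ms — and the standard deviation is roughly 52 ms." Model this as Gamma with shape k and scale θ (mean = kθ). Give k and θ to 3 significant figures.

k ≈ 15.2, θ ≈ 13.3

For Gamma(k, scale θ): mean = kθ, variance = kθ², so CV = 1/√k.
CV = SD/mean = 52/203 = 0.2562, hence k = 1/CV² = 15.2.
Then θ = mean/k = 203/15.2 = 13.3.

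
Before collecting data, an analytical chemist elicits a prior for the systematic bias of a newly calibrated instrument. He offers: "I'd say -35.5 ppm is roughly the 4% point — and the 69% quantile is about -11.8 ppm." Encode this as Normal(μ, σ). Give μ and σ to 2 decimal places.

μ = -17.03, σ = 10.55

The p-quantile of Normal(μ,σ) is μ + z_p·σ, with z_{0.04} = -1.751 and z_{0.69} = 0.4959.
Eliminate σ: μ = (z₂·x₁ − z₁·x₂)/(z₂ − z₁) = (0.4959·-35.5 − (-1.751)·-11.8)/2.247 = -17.03.
Then σ = (x₂ − x₁)/(z₂ − z₁) = (-11.8 − -35.5)/2.247 = 10.55.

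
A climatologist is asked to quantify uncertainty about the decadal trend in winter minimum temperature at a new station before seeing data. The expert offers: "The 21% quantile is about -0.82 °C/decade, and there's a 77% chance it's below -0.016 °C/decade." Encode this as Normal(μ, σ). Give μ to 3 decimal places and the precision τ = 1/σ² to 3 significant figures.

μ = -0.400, τ = 3.69

For Normal(μ,σ), the p-quantile is μ + z_p·σ. Here z_{0.21} = -0.8064, z_{0.77} = 0.7388.
So -0.82 = μ − 0.8064σ and -0.016 = μ + 0.7388σ.
Subtracting: σ = (-0.016 − -0.82)/(0.7388 − (-0.8064)) = 0.520.
Then μ = -0.82 − (-0.8064)·0.520 = -0.400.
Precision τ = 1/σ² = 1/0.5203² = 3.69.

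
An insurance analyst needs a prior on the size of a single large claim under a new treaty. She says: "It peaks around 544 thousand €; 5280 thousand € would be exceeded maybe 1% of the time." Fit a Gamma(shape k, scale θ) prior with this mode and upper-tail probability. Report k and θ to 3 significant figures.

Gamma(k,θ) with k>1 has mode (k−1)θ, so θ = 544/(k−1).
Need P(X < 5280) = 0.99 with θ tied to k this way. Start at k = 2, θ = 544: P(X<5280) ≈ 0.999.
Too high — lower k to spread out. Iterating converges to k ≈ 1.61.
Then θ = 544/(1.61−1) ≈ 897.

k ≈ 1.61, θ ≈ 897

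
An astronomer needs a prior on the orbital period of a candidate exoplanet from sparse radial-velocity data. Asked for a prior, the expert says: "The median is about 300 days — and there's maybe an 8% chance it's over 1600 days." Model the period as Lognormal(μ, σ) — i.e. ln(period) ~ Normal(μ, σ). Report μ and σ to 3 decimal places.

μ ≈ 5.704, σ ≈ 1.191

If T ~ Lognormal(μ,σ) then ln T ~ Normal(μ,σ), so the p-quantile of ln T is μ + z_p·σ.
ln(300) = 5.704 and ln(1600) = 7.378; z_{0.5} = 0, z_{0.92} = 1.405.
σ = (7.378 − 5.704)/(1.405 − (0)) = 1.191.
μ = 5.704 − (0)·1.191 = 5.704.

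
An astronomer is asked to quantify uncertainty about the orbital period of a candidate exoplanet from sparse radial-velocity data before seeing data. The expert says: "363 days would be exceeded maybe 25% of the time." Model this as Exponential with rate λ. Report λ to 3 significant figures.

P(T > 363.0) = e^(−λ·363.0) = 0.25, so λ = −ln(0.25)/363.0 = 0.00382.

λ ≈ 0.00382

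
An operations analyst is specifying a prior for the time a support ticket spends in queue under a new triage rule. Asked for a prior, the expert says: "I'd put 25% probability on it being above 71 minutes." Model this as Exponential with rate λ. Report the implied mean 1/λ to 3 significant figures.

mean ≈ 51.2 minutes

P(T > 71.0) = e^(−λ·71.0) = 0.25, so λ = −ln(0.25)/71.0 = 0.0195.
Mean = 1/λ = 51.2 minutes.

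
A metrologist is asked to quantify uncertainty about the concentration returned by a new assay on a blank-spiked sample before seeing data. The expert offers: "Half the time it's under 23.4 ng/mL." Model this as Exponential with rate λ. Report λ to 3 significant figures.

λ ≈ 0.0296

Exponential median = ln 2 / λ, so λ = ln 2 / 23.4 = 0.0296.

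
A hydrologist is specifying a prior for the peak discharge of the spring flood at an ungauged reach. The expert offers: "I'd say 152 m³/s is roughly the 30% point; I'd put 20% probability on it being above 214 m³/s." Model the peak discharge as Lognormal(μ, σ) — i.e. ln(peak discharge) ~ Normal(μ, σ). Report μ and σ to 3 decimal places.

If T ~ Lognormal(μ,σ) then ln T ~ Normal(μ,σ), so the p-quantile of ln T is μ + z_p·σ.
ln(152) = 5.024 and ln(214) = 5.366; z_{0.3} = -0.5244, z_{0.8} = 0.8416.
σ = (5.366 − 5.024)/(0.8416 − (-0.5244)) = 0.250.
μ = 5.024 − (-0.5244)·0.250 = 5.155.

μ ≈ 5.155, σ ≈ 0.250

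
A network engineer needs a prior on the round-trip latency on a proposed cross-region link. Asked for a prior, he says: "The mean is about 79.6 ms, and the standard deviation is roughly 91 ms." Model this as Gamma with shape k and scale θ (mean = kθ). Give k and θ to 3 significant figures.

For Gamma(k, scale θ): mean = kθ, variance = kθ², so CV = 1/√k.
CV = SD/mean = 91/79.6 = 1.143, hence k = 1/CV² = 0.765.
Then θ = mean/k = 79.6/0.765 = 104.

k ≈ 0.765, θ ≈ 104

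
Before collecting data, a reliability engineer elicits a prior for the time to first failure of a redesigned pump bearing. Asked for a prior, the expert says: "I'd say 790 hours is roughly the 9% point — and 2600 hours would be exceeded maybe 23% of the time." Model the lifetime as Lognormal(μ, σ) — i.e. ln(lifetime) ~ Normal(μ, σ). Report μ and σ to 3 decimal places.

If T ~ Lognormal(μ,σ) then ln T ~ Normal(μ,σ), so the p-quantile of ln T is μ + z_p·σ.
ln(790) = 6.672 and ln(2600) = 7.863; z_{0.09} = -1.341, z_{0.77} = 0.7388.
σ = (7.863 − 6.672)/(0.7388 − (-1.341)) = 0.573.
μ = 6.672 − (-1.341)·0.573 = 7.440.

μ ≈ 7.440, σ ≈ 0.573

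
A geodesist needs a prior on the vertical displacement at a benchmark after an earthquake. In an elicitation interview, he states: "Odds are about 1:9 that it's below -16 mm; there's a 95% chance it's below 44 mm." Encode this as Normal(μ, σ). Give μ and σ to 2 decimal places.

For Normal(μ,σ), the p-quantile is μ + z_p·σ. Here z_{0.1} = -1.282, z_{0.95} = 1.645.
So -16 = μ − 1.282σ and 44 = μ + 1.645σ.
Subtracting: σ = (44 − -16)/(1.645 − (-1.282)) = 20.50.
Then μ = -16 − (-1.282)·20.50 = 10.28.

μ = 10.28, σ = 20.50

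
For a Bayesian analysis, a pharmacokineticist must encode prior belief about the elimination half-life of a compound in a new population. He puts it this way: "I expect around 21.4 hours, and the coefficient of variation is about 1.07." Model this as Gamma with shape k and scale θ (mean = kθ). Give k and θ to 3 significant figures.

k ≈ 0.873, θ ≈ 24.5

For Gamma(k, scale θ): mean = kθ, variance = kθ², so CV = 1/√k.
CV = 1.07, hence k = 1/CV² = 0.873.
Then θ = mean/k = 21.4/0.873 = 24.5.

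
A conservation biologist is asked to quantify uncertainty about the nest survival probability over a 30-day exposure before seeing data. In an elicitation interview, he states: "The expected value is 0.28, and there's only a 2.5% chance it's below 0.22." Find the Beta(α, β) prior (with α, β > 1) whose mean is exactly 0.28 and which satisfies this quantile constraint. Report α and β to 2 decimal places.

α ≈ 55.80, β ≈ 143.48

With mean 0.28 fixed, write α = 0.28s, β = 0.72s where s = α+β.
Need P(θ < 0.22) = 0.025 under Beta(0.28s, 0.72s). Normal approximation: (q−m)/√(m(1−m)/s) ≈ z_{0.025} = -1.96, so s ≈ 0.28·0.72·(-1.96)²/(0.22−0.28)² = 215.1.
At s = 215.1: P(θ<0.22) ≈ 0.021. Adjusting to match 0.025 gives s ≈ 199.28.
So α = 0.28·199.28 ≈ 55.80, β = 0.72·199.28 ≈ 143.48.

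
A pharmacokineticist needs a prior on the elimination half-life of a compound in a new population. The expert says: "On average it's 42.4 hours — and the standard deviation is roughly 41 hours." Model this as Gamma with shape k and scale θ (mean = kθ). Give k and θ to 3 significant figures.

For Gamma(k, scale θ): mean = kθ, variance = kθ², so CV = 1/√k.
CV = SD/mean = 41/42.4 = 0.967, hence k = 1/CV² = 1.07.
Then θ = mean/k = 42.4/1.07 = 39.6.

k ≈ 1.07, θ ≈ 39.6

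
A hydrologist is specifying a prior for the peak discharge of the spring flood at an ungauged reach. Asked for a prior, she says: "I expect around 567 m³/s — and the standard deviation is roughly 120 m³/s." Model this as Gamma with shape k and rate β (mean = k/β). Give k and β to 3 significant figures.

For Gamma(k, rate β): mean = k/β, variance = k/β², so CV = 1/√k.
CV = SD/mean = 120/567 = 0.2116, hence k = 1/CV² = 22.3.
Then β = k/mean = 22.3/567 = 0.0394.

k ≈ 22.3, β ≈ 0.0394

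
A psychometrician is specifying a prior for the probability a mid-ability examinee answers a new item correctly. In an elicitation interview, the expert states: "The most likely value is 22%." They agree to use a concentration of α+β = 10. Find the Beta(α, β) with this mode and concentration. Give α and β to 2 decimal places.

α = 2.76, β = 7.24

For α,β > 1 the Beta mode is (α−1)/(α+β−2). With α+β = 10, the mode is (α−1)/8.
Set (α−1)/8 = 0.22 → α = 1 + 0.22·8 = 2.76.
β = 10 − α = 7.24.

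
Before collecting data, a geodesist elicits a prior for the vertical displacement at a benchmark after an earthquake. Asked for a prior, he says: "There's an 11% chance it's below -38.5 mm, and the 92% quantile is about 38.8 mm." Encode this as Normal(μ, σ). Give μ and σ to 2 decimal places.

μ = -2.47, σ = 29.37

The p-quantile of Normal(μ,σ) is μ + z_p·σ, with z_{0.11} = -1.227 and z_{0.92} = 1.405.
Eliminate σ: μ = (z₂·x₁ − z₁·x₂)/(z₂ − z₁) = (1.405·-38.5 − (-1.227)·38.8)/2.632 = -2.47.
Then σ = (x₂ − x₁)/(z₂ − z₁) = (38.8 − -38.5)/2.632 = 29.37.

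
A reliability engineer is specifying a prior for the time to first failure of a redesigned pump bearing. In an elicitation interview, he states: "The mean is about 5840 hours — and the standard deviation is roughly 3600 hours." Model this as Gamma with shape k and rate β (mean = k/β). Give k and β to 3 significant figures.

k ≈ 2.63, β ≈ 0.000451

For Gamma(k, rate β): mean = k/β, variance = k/β², so CV = 1/√k.
CV = SD/mean = 3600/5840 = 0.6164, hence k = 1/CV² = 2.63.
Then β = k/mean = 2.63/5840 = 0.000451.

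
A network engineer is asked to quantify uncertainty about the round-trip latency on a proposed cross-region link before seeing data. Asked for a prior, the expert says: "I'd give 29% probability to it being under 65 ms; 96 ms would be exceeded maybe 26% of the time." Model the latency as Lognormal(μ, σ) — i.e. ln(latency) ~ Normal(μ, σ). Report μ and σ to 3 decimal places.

If T ~ Lognormal(μ,σ) then ln T ~ Normal(μ,σ), so the p-quantile of ln T is μ + z_p·σ.
ln(65) = 4.174 and ln(96) = 4.564; z_{0.29} = -0.5534, z_{0.74} = 0.6433.
σ = (4.564 − 4.174)/(0.6433 − (-0.5534)) = 0.326.
μ = 4.174 − (-0.5534)·0.326 = 4.355.

μ ≈ 4.355, σ ≈ 0.326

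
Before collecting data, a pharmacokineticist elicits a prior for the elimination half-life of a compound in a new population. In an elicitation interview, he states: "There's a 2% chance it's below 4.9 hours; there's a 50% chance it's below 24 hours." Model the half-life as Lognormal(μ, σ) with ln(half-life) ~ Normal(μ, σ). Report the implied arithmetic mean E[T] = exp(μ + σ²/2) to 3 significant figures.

If T ~ Lognormal(μ,σ) then ln T ~ Normal(μ,σ), so the p-quantile of ln T is μ + z_p·σ.
ln(4.9) = 1.589 and ln(24) = 3.178; z_{0.02} = -2.054, z_{0.5} = 0.
σ = (3.178 − 1.589)/(0 − (-2.054)) = 0.774.
μ = 1.589 − (-2.054)·0.774 = 3.178.
E[T] = exp(μ + σ²/2) = exp(3.178 + 0.2992) = 32.4 hours.

E[T] ≈ 32.4 hours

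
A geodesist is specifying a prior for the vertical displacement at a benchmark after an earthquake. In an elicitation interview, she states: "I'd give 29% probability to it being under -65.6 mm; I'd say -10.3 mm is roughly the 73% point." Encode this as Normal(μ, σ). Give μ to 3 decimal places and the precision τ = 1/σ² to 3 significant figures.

The p-quantile of Normal(μ,σ) is μ + z_p·σ, with z_{0.29} = -0.5534 and z_{0.73} = 0.6128.
Eliminate σ: μ = (z₂·x₁ − z₁·x₂)/(z₂ − z₁) = (0.6128·-65.6 − (-0.5534)·-10.3)/1.166 = -39.359.
Then σ = (x₂ − x₁)/(z₂ − z₁) = (-10.3 − -65.6)/1.166 = 47.419.
Precision τ = 1/σ² = 1/47.42² = 0.000445.

μ = -39.359, τ = 0.000445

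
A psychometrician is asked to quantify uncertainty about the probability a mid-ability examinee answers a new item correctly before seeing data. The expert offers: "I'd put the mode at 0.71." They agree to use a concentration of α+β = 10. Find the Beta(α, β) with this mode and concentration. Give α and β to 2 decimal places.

For α,β > 1 the Beta mode is (α−1)/(α+β−2). With α+β = 10, the mode is (α−1)/8.
Set (α−1)/8 = 0.71 → α = 1 + 0.71·8 = 6.68.
β = 10 − α = 3.32.

α = 6.68, β = 3.32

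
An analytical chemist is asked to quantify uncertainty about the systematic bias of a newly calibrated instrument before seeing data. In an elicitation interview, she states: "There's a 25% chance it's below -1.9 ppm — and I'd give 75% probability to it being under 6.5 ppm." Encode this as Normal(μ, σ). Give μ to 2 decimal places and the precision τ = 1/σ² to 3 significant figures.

The p-quantile of Normal(μ,σ) is μ + z_p·σ, with z_{0.25} = -0.6745 and z_{0.75} = 0.6745.
Eliminate σ: μ = (z₂·x₁ − z₁·x₂)/(z₂ − z₁) = (0.6745·-1.9 − (-0.6745)·6.5)/1.349 = 2.30.
Then σ = (x₂ − x₁)/(z₂ − z₁) = (6.5 − -1.9)/1.349 = 6.23.
Precision τ = 1/σ² = 1/6.227² = 0.0258.

μ = 2.30, τ = 0.0258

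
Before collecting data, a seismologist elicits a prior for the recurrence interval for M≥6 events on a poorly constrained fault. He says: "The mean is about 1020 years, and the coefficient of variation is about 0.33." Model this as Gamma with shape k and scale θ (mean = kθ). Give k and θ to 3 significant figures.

For Gamma(k, scale θ): mean = kθ, variance = kθ², so CV = 1/√k.
CV = 0.33, hence k = 1/CV² = 9.18.
Then θ = mean/k = 1020/9.18 = 111.

k ≈ 9.18, θ ≈ 111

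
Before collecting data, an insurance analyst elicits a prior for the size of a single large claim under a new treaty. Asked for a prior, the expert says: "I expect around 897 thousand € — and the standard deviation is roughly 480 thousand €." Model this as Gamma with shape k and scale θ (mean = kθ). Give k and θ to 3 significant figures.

For Gamma(k, scale θ): mean = kθ, variance = kθ², so CV = 1/√k.
CV = SD/mean = 480/897 = 0.5351, hence k = 1/CV² = 3.49.
Then θ = mean/k = 897/3.49 = 257.

k ≈ 3.49, θ ≈ 257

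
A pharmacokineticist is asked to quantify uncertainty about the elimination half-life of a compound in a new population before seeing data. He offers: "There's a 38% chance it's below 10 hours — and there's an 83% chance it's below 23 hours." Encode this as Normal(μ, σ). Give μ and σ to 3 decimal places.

μ = 13.153, σ = 10.320

For Normal(μ,σ), the p-quantile is μ + z_p·σ. Here z_{0.38} = -0.3055, z_{0.83} = 0.9542.
So 10 = μ − 0.3055σ and 23 = μ + 0.9542σ.
Subtracting: σ = (23 − 10)/(0.9542 − (-0.3055)) = 10.320.
Then μ = 10 − (-0.3055)·10.320 = 13.153.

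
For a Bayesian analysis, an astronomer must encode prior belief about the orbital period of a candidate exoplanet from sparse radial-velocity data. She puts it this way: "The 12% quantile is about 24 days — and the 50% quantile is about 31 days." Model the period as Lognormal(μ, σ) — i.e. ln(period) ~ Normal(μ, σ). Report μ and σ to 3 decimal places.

If T ~ Lognormal(μ,σ) then ln T ~ Normal(μ,σ), so the p-quantile of ln T is μ + z_p·σ.
ln(24) = 3.178 and ln(31) = 3.434; z_{0.12} = -1.175, z_{0.5} = 0.
σ = (3.434 − 3.178)/(0 − (-1.175)) = 0.218.
μ = 3.178 − (-1.175)·0.218 = 3.434.

μ ≈ 3.434, σ ≈ 0.218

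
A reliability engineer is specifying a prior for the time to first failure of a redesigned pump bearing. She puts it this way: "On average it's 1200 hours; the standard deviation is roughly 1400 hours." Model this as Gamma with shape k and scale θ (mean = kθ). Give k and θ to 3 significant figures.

k ≈ 0.735, θ ≈ 1630

For Gamma(k, scale θ): mean = kθ, variance = kθ², so CV = 1/√k.
CV = SD/mean = 1400/1200 = 1.167, hence k = 1/CV² = 0.735.
Then θ = mean/k = 1200/0.735 = 1630.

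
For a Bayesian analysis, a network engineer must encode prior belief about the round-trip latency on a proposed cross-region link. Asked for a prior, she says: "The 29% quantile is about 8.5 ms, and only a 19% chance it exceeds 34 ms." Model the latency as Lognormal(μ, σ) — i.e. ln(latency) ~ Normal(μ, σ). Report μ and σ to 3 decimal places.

If T ~ Lognormal(μ,σ) then ln T ~ Normal(μ,σ), so the p-quantile of ln T is μ + z_p·σ.
ln(8.5) = 2.14 and ln(34) = 3.526; z_{0.29} = -0.5534, z_{0.81} = 0.8779.
σ = (3.526 − 2.14)/(0.8779 − (-0.5534)) = 0.969.
μ = 2.14 − (-0.5534)·0.969 = 2.676.

μ ≈ 2.676, σ ≈ 0.969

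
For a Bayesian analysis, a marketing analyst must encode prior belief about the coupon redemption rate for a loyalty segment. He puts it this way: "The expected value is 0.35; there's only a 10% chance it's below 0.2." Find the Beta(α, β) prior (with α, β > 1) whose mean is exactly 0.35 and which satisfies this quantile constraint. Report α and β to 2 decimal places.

With mean 0.35 fixed, write α = 0.35s, β = 0.65s where s = α+β.
Need P(θ < 0.2) = 0.1 under Beta(0.35s, 0.65s). Normal approximation: (q−m)/√(m(1−m)/s) ≈ z_{0.1} = -1.28, so s ≈ 0.35·0.65·(-1.28)²/(0.2−0.35)² = 16.6.
At s = 16.6: P(θ<0.2) ≈ 0.089. Adjusting to match 0.1 gives s ≈ 15.15.
So α = 0.35·15.15 ≈ 5.30, β = 0.65·15.15 ≈ 9.85.

α ≈ 5.30, β ≈ 9.85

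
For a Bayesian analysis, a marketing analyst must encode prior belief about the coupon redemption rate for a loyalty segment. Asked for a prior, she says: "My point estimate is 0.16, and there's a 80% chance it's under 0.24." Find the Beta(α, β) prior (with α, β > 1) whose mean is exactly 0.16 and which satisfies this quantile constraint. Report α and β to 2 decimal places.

α ≈ 1.93, β ≈ 10.11

With mean 0.16 fixed, write α = 0.16s, β = 0.84s where s = α+β.
Need P(θ < 0.24) = 0.8 under Beta(0.16s, 0.84s). Normal approximation: (q−m)/√(m(1−m)/s) ≈ z_{0.8} = 0.842, so s ≈ 0.16·0.84·(0.842)²/(0.24−0.16)² = 14.9.
At s = 14.9: P(θ<0.24) ≈ 0.816. Adjusting to match 0.8 gives s ≈ 12.04.
So α = 0.16·12.04 ≈ 1.93, β = 0.84·12.04 ≈ 10.11.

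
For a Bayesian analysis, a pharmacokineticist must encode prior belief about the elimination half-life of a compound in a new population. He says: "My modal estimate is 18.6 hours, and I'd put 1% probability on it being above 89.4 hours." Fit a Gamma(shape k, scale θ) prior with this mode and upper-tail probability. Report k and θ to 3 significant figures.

k ≈ 2.61, θ ≈ 11.6

Gamma(k,θ) with k>1 has mode (k−1)θ, so θ = 18.6/(k−1).
Need P(X < 89.4) = 0.99 with θ tied to k this way. Start at k = 2, θ = 18.6: P(X<89.4) ≈ 0.953.
Too low — raise k to concentrate. Iterating converges to k ≈ 2.61.
Then θ = 18.6/(2.61−1) ≈ 11.6.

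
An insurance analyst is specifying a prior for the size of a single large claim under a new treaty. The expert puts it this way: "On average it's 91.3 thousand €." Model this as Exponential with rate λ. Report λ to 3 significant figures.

Exponential mean = 1/λ, so λ = 1/91.3 = 0.011.

λ ≈ 0.011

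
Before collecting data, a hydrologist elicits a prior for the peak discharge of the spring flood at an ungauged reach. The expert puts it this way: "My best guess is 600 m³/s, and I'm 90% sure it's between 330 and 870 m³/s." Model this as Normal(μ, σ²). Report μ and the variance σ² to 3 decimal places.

μ = 600.000, σ² = 26944.679

A symmetric 90% interval runs μ ± z·σ with z = 1.645.
Half-width = 270, so σ = 270/1.645 = 164.1483 and σ² = 26944.679.
μ is the stated best guess, 600.000.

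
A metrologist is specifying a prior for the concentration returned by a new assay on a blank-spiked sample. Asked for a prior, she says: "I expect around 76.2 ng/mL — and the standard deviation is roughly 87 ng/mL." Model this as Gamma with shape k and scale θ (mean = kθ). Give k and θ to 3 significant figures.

k ≈ 0.767, θ ≈ 99.3

For Gamma(k, scale θ): mean = kθ, variance = kθ², so CV = 1/√k.
CV = SD/mean = 87/76.2 = 1.142, hence k = 1/CV² = 0.767.
Then θ = mean/k = 76.2/0.767 = 99.3.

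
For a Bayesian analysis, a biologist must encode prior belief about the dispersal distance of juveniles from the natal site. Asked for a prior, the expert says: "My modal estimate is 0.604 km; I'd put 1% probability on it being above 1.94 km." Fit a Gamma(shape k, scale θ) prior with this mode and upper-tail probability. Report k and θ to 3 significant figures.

k ≈ 4.25, θ ≈ 0.186

Gamma(k,θ) with k>1 has mode (k−1)θ, so θ = 0.604/(k−1).
Need P(X < 1.94) = 0.99 with θ tied to k this way. Start at k = 2, θ = 0.604: P(X<1.94) ≈ 0.830.
Too low — raise k to concentrate. Iterating converges to k ≈ 4.25.
Then θ = 0.604/(4.25−1) ≈ 0.186.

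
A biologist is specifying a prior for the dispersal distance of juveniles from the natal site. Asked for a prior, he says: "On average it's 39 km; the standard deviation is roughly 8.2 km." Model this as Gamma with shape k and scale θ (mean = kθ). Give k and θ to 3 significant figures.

For Gamma(k, scale θ): mean = kθ, variance = kθ², so CV = 1/√k.
CV = SD/mean = 8.2/39 = 0.2103, hence k = 1/CV² = 22.6.
Then θ = mean/k = 39/22.6 = 1.72.

k ≈ 22.6, θ ≈ 1.72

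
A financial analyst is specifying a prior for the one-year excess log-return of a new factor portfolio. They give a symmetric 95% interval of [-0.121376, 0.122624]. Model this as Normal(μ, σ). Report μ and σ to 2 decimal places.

A symmetric 95% interval runs μ ± z·σ with z = 1.96.
Half-width = 0.122, so σ = 0.122/1.96 = 0.06.
μ is the interval midpoint, 0.00.

μ = 0.00, σ = 0.06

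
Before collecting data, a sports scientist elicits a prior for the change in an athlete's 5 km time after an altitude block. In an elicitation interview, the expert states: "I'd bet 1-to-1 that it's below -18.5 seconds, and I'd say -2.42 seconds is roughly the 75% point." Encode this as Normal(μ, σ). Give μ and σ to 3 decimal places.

μ = -18.500, σ = 23.840

The p-quantile of Normal(μ,σ) is μ + z_p·σ, with z_{0.5} = 0 and z_{0.75} = 0.6745.
Eliminate σ: μ = (z₂·x₁ − z₁·x₂)/(z₂ − z₁) = (0.6745·-18.5 − (0)·-2.42)/0.6745 = -18.500.
Then σ = (x₂ − x₁)/(z₂ − z₁) = (-2.42 − -18.5)/0.6745 = 23.840.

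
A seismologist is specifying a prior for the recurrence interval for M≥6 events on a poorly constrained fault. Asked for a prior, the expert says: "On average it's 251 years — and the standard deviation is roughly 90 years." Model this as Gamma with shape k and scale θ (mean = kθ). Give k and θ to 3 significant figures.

k ≈ 7.78, θ ≈ 32.3

For Gamma(k, scale θ): mean = kθ, variance = kθ², so CV = 1/√k.
CV = SD/mean = 90/251 = 0.3586, hence k = 1/CV² = 7.78.
Then θ = mean/k = 251/7.78 = 32.3.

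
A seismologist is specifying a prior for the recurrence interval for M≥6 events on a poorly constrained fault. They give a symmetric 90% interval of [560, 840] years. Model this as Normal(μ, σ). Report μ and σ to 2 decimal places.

A symmetric 90% interval runs μ ± z·σ with z = 1.645.
Half-width = 140, so σ = 140/1.645 = 85.11.
μ is the interval midpoint, 700.00.

μ = 700.00, σ = 85.11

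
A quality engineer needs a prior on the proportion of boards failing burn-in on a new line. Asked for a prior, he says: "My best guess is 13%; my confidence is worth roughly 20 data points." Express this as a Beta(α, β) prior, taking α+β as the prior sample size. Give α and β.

α = 2.6, β = 17.4

Under the effective-sample-size interpretation, Beta(α, β) has prior mean α/(α+β) and prior sample size α+β.
So α+β = 20 and α/(α+β) = 0.13, giving α = 0.13·20 = 2.6 and β = 20 − 2.6 = 17.4.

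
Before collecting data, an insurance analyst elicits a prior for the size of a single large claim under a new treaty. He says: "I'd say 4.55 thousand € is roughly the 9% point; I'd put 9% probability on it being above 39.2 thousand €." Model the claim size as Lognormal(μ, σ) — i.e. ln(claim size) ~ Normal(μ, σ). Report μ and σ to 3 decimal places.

If T ~ Lognormal(μ,σ) then ln T ~ Normal(μ,σ), so the p-quantile of ln T is μ + z_p·σ.
ln(4.55) = 1.515 and ln(39.2) = 3.669; z_{0.09} = -1.341, z_{0.91} = 1.341.
σ = (3.669 − 1.515)/(1.341 − (-1.341)) = 0.803.
μ = 1.515 − (-1.341)·0.803 = 2.592.

μ ≈ 2.592, σ ≈ 0.803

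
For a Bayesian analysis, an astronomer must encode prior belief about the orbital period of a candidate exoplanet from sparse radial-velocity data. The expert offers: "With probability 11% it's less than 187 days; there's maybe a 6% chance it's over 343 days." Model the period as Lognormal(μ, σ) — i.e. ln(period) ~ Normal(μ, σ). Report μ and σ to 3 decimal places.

μ ≈ 5.499, σ ≈ 0.218

If T ~ Lognormal(μ,σ) then ln T ~ Normal(μ,σ), so the p-quantile of ln T is μ + z_p·σ.
ln(187) = 5.231 and ln(343) = 5.838; z_{0.11} = -1.227, z_{0.94} = 1.555.
σ = (5.838 − 5.231)/(1.555 − (-1.227)) = 0.218.
μ = 5.231 − (-1.227)·0.218 = 5.499.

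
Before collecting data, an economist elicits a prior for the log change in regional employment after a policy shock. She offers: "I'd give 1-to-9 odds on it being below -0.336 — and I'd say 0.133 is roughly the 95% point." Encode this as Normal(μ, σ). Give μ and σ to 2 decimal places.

The p-quantile of Normal(μ,σ) is μ + z_p·σ, with z_{0.1} = -1.282 and z_{0.95} = 1.645.
Eliminate σ: μ = (z₂·x₁ − z₁·x₂)/(z₂ − z₁) = (1.645·-0.336 − (-1.282)·0.133)/2.926 = -0.13.
Then σ = (x₂ − x₁)/(z₂ − z₁) = (0.133 − -0.336)/2.926 = 0.16.

μ = -0.13, σ = 0.16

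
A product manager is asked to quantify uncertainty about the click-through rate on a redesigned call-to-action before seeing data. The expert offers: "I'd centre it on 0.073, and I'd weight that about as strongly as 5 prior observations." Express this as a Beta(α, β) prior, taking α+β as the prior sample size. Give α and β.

α = 0.365, β = 4.635

Under the effective-sample-size interpretation, Beta(α, β) has prior mean α/(α+β) and prior sample size α+β.
So α+β = 5 and α/(α+β) = 0.073, giving α = 0.073·5 = 0.365 and β = 5 − 0.365 = 4.635.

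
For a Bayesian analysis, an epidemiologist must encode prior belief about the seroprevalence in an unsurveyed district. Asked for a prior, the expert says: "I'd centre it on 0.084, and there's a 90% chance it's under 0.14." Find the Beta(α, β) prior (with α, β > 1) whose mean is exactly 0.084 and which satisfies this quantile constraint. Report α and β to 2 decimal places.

With mean 0.084 fixed, write α = 0.084s, β = 0.916s where s = α+β.
Need P(θ < 0.14) = 0.9 under Beta(0.084s, 0.916s). Normal approximation: (q−m)/√(m(1−m)/s) ≈ z_{0.9} = 1.28, so s ≈ 0.084·0.916·(1.28)²/(0.14−0.084)² = 40.3.
At s = 40.3: P(θ<0.14) ≈ 0.893. Adjusting to match 0.9 gives s ≈ 43.87.
So α = 0.084·43.87 ≈ 3.69, β = 0.916·43.87 ≈ 40.18.

α ≈ 3.69, β ≈ 40.18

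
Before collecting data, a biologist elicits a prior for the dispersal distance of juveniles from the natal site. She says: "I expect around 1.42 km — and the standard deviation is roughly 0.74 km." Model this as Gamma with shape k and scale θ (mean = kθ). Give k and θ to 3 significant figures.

k ≈ 3.68, θ ≈ 0.386

For Gamma(k, scale θ): mean = kθ, variance = kθ², so CV = 1/√k.
CV = SD/mean = 0.74/1.42 = 0.5211, hence k = 1/CV² = 3.68.
Then θ = mean/k = 1.42/3.68 = 0.386.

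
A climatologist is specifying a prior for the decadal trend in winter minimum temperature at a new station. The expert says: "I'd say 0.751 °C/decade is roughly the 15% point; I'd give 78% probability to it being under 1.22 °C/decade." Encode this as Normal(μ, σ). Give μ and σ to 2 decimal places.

The p-quantile of Normal(μ,σ) is μ + z_p·σ, with z_{0.15} = -1.036 and z_{0.78} = 0.7722.
Eliminate σ: μ = (z₂·x₁ − z₁·x₂)/(z₂ − z₁) = (0.7722·0.751 − (-1.036)·1.22)/1.809 = 1.02.
Then σ = (x₂ − x₁)/(z₂ − z₁) = (1.22 − 0.751)/1.809 = 0.26.

μ = 1.02, σ = 0.26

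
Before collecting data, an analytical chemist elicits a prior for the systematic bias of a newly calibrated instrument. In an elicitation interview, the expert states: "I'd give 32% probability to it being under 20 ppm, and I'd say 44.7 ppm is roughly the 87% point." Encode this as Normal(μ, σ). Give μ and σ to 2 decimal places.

μ = 27.25, σ = 15.49

The p-quantile of Normal(μ,σ) is μ + z_p·σ, with z_{0.32} = -0.4677 and z_{0.87} = 1.126.
Eliminate σ: μ = (z₂·x₁ − z₁·x₂)/(z₂ − z₁) = (1.126·20 − (-0.4677)·44.7)/1.594 = 27.25.
Then σ = (x₂ − x₁)/(z₂ − z₁) = (44.7 − 20)/1.594 = 15.49.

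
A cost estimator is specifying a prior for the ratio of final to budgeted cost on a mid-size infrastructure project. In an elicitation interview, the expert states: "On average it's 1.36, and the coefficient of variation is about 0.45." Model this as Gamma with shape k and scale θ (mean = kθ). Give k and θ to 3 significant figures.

For Gamma(k, scale θ): mean = kθ, variance = kθ², so CV = 1/√k.
CV = 0.45, hence k = 1/CV² = 4.94.
Then θ = mean/k = 1.36/4.94 = 0.275.

k ≈ 4.94, θ ≈ 0.275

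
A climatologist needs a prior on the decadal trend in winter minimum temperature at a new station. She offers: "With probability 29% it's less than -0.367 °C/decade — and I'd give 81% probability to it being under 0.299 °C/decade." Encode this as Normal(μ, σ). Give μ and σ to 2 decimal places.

μ = -0.11, σ = 0.47

The p-quantile of Normal(μ,σ) is μ + z_p·σ, with z_{0.29} = -0.5534 and z_{0.81} = 0.8779.
Eliminate σ: μ = (z₂·x₁ − z₁·x₂)/(z₂ − z₁) = (0.8779·-0.367 − (-0.5534)·0.299)/1.431 = -0.11.
Then σ = (x₂ − x₁)/(z₂ − z₁) = (0.299 − -0.367)/1.431 = 0.47.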